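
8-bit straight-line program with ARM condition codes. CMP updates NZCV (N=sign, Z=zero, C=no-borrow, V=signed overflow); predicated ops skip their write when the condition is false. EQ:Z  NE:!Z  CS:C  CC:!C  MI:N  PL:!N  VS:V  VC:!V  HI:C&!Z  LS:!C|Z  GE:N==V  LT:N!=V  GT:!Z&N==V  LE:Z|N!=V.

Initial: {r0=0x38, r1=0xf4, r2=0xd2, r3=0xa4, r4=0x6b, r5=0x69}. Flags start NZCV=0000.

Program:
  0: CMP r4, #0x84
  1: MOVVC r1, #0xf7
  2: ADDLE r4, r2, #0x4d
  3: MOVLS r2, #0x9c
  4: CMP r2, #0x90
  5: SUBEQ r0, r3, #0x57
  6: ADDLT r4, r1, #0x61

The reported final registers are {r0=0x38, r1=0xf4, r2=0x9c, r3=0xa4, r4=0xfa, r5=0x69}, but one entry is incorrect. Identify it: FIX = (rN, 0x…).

0: ✓ CMP  NZCV=1001
1: · MOVVC
2: · ADDLE
3: ✓ MOVLS  r2←0x9c
4: ✓ CMP  NZCV=0010
5: · SUBEQ
6: · ADDLT

FIX = (r4, 0x6b)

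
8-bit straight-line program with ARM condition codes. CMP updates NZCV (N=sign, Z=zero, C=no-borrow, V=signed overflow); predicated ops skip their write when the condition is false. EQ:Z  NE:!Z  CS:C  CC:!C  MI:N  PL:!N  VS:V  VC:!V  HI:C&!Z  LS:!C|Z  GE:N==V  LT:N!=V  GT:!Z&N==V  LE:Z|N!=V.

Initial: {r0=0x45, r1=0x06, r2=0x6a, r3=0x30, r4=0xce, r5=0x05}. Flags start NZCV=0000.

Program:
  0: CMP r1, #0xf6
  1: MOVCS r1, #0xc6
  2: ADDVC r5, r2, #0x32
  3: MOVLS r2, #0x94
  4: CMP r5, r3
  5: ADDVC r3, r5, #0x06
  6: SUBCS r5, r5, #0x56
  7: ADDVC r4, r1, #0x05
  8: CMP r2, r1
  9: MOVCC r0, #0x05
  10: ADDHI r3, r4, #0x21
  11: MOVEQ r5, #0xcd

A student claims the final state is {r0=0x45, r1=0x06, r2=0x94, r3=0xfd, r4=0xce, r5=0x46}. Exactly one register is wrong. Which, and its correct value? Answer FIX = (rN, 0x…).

FIX = (r3, 0xef)

[0] flags=0000 → (cmp)
[1] flags=0000 CS?F → skip
[2] flags=0000 VC?T → r5=0x9c
[3] flags=0000 LS?T → r2=0x94
[4] flags=0011 → (cmp)
[5] flags=0011 VC?F → skip
[6] flags=0011 CS?T → r5=0x46
[7] flags=0011 VC?F → skip
[8] flags=1010 → (cmp)
[9] flags=1010 CC?F → skip
[10] flags=1010 HI?T → r3=0xef
[11] flags=1010 EQ?F → skip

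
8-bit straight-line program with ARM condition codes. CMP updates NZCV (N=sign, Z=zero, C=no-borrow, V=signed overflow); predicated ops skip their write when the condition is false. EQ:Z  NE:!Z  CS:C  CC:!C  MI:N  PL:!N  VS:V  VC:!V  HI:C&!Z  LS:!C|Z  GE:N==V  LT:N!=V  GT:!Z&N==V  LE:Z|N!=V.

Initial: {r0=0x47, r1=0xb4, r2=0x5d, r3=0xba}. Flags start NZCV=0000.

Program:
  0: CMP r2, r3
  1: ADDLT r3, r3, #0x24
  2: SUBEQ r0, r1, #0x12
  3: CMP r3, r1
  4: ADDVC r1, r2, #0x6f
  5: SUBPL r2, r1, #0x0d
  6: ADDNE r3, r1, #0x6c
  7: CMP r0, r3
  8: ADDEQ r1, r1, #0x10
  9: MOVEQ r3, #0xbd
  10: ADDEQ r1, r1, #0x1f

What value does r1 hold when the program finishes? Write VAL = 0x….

VAL = 0xcc

0: ✓ CMP  NZCV=1001
1: · ADDLT
2: · SUBEQ
3: ✓ CMP  NZCV=0010
4: ✓ ADDVC  r1←0xcc
5: ✓ SUBPL  r2←0xbf
6: ✓ ADDNE  r3←0x38
7: ✓ CMP  NZCV=0010
8: · ADDEQ
9: · MOVEQ
10: · ADDEQ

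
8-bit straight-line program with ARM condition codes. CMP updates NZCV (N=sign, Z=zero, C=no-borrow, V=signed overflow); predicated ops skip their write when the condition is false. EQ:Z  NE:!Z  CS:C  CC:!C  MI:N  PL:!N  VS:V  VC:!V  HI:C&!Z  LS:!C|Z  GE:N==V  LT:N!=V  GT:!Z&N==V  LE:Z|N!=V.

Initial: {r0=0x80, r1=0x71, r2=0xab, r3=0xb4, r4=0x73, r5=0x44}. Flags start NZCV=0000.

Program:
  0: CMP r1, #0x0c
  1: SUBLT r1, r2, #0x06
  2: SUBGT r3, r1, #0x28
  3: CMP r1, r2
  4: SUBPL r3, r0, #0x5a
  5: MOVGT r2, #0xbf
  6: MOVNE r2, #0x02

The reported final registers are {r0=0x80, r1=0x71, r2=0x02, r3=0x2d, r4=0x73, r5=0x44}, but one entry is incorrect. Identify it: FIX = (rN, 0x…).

[0] flags=0010 → (cmp)
[1] flags=0010 LT?F → skip
[2] flags=0010 GT?T → r3=0x49
[3] flags=1001 → (cmp)
[4] flags=1001 PL?F → skip
[5] flags=1001 GT?T → r2=0xbf
[6] flags=1001 NE?T → r2=0x02

FIX = (r3, 0x49)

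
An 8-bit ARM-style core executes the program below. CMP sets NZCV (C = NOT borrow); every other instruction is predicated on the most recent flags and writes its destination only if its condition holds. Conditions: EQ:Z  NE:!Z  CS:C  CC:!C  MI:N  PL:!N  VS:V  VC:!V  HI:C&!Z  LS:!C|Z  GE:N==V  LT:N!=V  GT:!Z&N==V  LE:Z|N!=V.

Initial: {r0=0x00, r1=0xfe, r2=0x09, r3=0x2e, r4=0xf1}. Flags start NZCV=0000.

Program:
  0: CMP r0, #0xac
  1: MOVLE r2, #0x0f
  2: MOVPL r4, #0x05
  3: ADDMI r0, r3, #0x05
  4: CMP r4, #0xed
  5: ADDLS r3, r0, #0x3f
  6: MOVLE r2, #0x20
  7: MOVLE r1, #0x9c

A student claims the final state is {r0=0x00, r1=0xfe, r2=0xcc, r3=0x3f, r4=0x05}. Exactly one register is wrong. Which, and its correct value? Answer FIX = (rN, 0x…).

0: ✓ CMP  NZCV=0000
1: · MOVLE
2: ✓ MOVPL  r4←0x05
3: · ADDMI
4: ✓ CMP  NZCV=0000
5: ✓ ADDLS  r3←0x3f
6: · MOVLE
7: · MOVLE

FIX = (r2, 0x09)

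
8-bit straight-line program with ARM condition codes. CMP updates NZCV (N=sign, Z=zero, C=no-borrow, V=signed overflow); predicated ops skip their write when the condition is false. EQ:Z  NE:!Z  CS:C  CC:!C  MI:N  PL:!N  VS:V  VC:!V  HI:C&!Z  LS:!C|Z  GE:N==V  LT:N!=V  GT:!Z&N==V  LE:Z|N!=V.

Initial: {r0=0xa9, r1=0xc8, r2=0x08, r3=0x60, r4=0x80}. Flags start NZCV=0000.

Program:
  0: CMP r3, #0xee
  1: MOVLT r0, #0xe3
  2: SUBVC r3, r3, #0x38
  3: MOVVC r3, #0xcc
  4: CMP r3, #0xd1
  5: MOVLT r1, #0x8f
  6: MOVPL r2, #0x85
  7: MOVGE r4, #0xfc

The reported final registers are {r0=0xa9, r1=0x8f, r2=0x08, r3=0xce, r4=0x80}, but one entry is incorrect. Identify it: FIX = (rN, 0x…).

0: ✓ CMP  NZCV=0000
1: · MOVLT
2: ✓ SUBVC  r3←0x28
3: ✓ MOVVC  r3←0xcc
4: ✓ CMP  NZCV=1000
5: ✓ MOVLT  r1←0x8f
6: · MOVPL
7: · MOVGE

FIX = (r3, 0xcc)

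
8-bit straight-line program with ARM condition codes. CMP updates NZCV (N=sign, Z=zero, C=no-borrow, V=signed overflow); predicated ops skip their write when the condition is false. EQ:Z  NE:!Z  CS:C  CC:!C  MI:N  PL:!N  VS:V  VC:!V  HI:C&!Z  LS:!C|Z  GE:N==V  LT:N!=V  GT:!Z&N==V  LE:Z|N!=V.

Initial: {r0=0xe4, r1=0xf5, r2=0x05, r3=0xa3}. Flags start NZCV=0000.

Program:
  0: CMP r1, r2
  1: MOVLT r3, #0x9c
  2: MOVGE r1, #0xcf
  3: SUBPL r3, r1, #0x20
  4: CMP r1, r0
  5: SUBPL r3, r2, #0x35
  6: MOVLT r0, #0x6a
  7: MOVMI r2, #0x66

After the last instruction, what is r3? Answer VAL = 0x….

[0] flags=1010 → (cmp)
[1] flags=1010 LT?T → r3=0x9c
[2] flags=1010 GE?F → skip
[3] flags=1010 PL?F → skip
[4] flags=0010 → (cmp)
[5] flags=0010 PL?T → r3=0xd0
[6] flags=0010 LT?F → skip
[7] flags=0010 MI?F → skip

VAL = 0xd0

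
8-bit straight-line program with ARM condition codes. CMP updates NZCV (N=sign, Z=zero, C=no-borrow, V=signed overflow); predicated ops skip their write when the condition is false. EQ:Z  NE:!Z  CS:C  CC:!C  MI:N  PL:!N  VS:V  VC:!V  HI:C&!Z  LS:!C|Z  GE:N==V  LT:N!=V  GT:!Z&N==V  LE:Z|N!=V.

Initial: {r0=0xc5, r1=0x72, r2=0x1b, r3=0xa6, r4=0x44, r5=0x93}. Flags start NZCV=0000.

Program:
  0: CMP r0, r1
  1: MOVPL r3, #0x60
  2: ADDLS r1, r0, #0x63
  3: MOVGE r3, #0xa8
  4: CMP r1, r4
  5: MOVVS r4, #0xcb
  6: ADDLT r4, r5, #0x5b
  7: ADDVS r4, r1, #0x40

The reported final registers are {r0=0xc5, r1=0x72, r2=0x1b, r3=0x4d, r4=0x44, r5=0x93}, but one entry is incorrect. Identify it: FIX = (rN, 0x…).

FIX = (r3, 0x60)

0: ✓ CMP  NZCV=0011
1: ✓ MOVPL  r3←0x60
2: · ADDLS
3: · MOVGE
4: ✓ CMP  NZCV=0010
5: · MOVVS
6: · ADDLT
7: · ADDVS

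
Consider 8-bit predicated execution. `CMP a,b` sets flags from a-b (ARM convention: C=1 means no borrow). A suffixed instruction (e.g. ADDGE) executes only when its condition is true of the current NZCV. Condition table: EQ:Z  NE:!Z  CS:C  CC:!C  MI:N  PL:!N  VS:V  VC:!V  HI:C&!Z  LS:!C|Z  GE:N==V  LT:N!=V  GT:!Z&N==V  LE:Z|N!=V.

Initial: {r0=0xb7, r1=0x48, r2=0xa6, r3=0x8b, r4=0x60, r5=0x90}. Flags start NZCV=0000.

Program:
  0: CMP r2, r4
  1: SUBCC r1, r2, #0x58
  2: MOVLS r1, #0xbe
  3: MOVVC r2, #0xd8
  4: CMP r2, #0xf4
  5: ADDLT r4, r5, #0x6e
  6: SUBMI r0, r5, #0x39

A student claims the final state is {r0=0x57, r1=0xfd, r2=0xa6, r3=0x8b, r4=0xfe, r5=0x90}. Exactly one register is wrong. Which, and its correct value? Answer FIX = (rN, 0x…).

FIX = (r1, 0x48)

[0] flags=0011 → (cmp)
[1] flags=0011 CC?F → skip
[2] flags=0011 LS?F → skip
[3] flags=0011 VC?F → skip
[4] flags=1000 → (cmp)
[5] flags=1000 LT?T → r4=0xfe
[6] flags=1000 MI?T → r0=0x57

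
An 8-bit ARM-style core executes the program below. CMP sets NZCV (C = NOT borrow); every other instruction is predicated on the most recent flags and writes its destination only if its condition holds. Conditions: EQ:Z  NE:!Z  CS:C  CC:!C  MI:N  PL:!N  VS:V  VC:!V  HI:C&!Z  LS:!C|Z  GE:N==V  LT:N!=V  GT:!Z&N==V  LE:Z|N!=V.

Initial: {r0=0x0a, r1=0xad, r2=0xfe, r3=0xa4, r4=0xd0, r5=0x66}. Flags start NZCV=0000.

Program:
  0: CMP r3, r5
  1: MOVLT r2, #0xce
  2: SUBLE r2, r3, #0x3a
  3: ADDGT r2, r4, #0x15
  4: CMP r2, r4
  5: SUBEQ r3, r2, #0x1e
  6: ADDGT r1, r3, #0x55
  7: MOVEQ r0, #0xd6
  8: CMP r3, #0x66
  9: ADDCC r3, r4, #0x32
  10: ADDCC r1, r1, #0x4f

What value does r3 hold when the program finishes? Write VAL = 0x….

VAL = 0xa4

0: ✓ CMP  NZCV=0011
1: ✓ MOVLT  r2←0xce
2: ✓ SUBLE  r2←0x6a
3: · ADDGT
4: ✓ CMP  NZCV=1001
5: · SUBEQ
6: ✓ ADDGT  r1←0xf9
7: · MOVEQ
8: ✓ CMP  NZCV=0011
9: · ADDCC
10: · ADDCC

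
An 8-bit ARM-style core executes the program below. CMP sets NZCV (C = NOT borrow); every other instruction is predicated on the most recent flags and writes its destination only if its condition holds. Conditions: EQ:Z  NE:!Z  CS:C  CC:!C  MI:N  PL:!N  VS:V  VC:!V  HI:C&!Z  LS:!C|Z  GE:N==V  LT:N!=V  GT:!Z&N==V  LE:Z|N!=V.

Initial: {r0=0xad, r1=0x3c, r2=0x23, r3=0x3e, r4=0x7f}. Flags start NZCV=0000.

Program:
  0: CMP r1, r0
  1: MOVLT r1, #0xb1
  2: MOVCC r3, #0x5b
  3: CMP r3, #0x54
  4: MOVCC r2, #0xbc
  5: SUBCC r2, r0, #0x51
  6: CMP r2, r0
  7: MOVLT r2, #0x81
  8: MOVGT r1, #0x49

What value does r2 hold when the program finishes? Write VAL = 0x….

VAL = 0x23

0: ✓ CMP  NZCV=1001
1: · MOVLT
2: ✓ MOVCC  r3←0x5b
3: ✓ CMP  NZCV=0010
4: · MOVCC
5: · SUBCC
6: ✓ CMP  NZCV=0000
7: · MOVLT
8: ✓ MOVGT  r1←0x49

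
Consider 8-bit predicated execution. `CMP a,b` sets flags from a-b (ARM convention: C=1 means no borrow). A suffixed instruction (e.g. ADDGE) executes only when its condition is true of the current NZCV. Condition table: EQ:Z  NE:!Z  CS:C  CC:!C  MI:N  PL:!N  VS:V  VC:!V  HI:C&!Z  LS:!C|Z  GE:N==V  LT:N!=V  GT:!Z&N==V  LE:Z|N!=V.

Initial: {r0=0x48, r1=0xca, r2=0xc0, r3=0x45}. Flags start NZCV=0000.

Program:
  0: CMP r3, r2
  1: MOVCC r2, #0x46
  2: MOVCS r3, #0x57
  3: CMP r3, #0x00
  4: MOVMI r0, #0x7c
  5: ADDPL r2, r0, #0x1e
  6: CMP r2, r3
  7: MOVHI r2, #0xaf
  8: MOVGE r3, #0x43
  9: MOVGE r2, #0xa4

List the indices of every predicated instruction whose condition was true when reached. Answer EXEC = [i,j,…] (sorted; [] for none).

EXEC = [1,5,7,8,9]

[0] flags=1001 → (cmp)
[1] flags=1001 CC?T → r2=0x46
[2] flags=1001 CS?F → skip
[3] flags=0010 → (cmp)
[4] flags=0010 MI?F → skip
[5] flags=0010 PL?T → r2=0x66
[6] flags=0010 → (cmp)
[7] flags=0010 HI?T → r2=0xaf
[8] flags=0010 GE?T → r3=0x43
[9] flags=0010 GE?T → r2=0xa4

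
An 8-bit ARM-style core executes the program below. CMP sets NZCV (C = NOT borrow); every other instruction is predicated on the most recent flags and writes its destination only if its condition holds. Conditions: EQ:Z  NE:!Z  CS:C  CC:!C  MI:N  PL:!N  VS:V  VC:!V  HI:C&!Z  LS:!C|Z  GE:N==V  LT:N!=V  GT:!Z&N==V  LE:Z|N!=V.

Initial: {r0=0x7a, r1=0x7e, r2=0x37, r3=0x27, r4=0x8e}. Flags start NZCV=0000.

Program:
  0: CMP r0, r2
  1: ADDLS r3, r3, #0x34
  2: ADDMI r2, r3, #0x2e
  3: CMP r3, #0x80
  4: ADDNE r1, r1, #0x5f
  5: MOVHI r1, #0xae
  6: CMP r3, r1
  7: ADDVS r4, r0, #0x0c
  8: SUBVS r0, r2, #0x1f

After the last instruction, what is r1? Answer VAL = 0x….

VAL = 0xdd

0: ✓ CMP  NZCV=0010
1: · ADDLS
2: · ADDMI
3: ✓ CMP  NZCV=1001
4: ✓ ADDNE  r1←0xdd
5: · MOVHI
6: ✓ CMP  NZCV=0000
7: · ADDVS
8: · SUBVS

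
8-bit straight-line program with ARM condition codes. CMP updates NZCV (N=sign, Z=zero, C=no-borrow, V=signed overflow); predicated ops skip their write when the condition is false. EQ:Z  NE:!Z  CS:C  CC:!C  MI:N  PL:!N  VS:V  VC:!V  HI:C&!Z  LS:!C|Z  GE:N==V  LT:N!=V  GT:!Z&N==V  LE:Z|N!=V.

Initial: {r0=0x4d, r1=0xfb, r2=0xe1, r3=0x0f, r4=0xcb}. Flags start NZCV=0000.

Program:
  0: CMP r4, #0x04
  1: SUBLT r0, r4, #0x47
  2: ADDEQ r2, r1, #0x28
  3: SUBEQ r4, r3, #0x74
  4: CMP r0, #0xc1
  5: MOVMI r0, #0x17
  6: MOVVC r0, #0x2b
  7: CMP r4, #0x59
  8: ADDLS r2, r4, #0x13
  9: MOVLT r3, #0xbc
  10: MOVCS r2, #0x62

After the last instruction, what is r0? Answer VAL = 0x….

[0] flags=1010 → (cmp)
[1] flags=1010 LT?T → r0=0x84
[2] flags=1010 EQ?F → skip
[3] flags=1010 EQ?F → skip
[4] flags=1000 → (cmp)
[5] flags=1000 MI?T → r0=0x17
[6] flags=1000 VC?T → r0=0x2b
[7] flags=0011 → (cmp)
[8] flags=0011 LS?F → skip
[9] flags=0011 LT?T → r3=0xbc
[10] flags=0011 CS?T → r2=0x62

VAL = 0x2b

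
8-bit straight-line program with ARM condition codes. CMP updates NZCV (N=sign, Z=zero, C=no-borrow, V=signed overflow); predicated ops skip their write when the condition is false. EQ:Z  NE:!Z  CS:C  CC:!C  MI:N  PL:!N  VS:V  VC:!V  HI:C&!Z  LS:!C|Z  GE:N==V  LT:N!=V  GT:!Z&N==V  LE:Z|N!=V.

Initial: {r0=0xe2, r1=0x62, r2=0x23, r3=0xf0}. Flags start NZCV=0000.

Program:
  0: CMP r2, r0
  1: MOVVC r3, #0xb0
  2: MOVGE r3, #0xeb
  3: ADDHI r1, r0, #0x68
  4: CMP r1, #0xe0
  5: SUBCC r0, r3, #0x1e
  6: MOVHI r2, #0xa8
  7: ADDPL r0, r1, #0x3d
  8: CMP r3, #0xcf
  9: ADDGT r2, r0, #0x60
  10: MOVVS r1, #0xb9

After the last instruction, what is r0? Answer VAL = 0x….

VAL = 0xcd

[0] flags=0000 → (cmp)
[1] flags=0000 VC?T → r3=0xb0
[2] flags=0000 GE?T → r3=0xeb
[3] flags=0000 HI?F → skip
[4] flags=1001 → (cmp)
[5] flags=1001 CC?T → r0=0xcd
[6] flags=1001 HI?F → skip
[7] flags=1001 PL?F → skip
[8] flags=0010 → (cmp)
[9] flags=0010 GT?T → r2=0x2d
[10] flags=0010 VS?F → skip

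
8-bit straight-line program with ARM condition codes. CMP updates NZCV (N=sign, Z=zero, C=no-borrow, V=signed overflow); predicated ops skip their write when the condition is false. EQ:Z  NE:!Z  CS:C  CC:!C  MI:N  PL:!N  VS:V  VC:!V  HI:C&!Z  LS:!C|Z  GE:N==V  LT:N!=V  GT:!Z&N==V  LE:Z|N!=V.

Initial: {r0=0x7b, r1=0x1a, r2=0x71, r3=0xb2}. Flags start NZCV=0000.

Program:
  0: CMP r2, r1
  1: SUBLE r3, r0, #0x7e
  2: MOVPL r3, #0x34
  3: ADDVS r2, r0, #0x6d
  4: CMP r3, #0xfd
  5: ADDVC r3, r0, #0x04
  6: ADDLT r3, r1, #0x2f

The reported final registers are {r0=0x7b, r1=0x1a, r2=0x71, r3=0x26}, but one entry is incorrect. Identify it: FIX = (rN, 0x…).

0: ✓ CMP  NZCV=0010
1: · SUBLE
2: ✓ MOVPL  r3←0x34
3: · ADDVS
4: ✓ CMP  NZCV=0000
5: ✓ ADDVC  r3←0x7f
6: · ADDLT

FIX = (r3, 0x7f)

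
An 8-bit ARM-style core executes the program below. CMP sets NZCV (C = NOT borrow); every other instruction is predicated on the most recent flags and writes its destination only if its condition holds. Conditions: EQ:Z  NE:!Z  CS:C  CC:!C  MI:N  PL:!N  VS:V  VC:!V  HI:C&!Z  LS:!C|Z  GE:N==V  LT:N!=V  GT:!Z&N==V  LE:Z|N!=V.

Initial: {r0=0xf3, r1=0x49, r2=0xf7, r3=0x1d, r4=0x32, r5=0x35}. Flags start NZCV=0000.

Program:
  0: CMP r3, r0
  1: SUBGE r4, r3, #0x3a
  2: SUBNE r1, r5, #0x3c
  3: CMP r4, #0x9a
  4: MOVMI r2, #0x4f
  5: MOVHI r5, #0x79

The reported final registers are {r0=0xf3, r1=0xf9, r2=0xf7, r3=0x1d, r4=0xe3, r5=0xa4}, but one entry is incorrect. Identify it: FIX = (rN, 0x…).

FIX = (r5, 0x79)

[0] flags=0000 → (cmp)
[1] flags=0000 GE?T → r4=0xe3
[2] flags=0000 NE?T → r1=0xf9
[3] flags=0010 → (cmp)
[4] flags=0010 MI?F → skip
[5] flags=0010 HI?T → r5=0x79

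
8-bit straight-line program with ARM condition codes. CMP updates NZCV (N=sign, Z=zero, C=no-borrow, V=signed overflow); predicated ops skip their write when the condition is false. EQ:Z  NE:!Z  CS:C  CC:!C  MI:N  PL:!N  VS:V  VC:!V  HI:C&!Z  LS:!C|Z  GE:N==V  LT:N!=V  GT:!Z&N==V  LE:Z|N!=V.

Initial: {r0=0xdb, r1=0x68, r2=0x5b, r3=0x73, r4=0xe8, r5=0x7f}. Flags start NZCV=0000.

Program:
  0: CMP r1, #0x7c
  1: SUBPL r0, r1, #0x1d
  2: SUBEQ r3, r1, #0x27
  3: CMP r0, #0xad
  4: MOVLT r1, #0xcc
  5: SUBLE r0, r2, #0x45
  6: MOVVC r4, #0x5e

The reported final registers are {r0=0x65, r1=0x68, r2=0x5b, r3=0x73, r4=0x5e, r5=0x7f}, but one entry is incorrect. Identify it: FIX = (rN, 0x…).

[0] flags=1000 → (cmp)
[1] flags=1000 PL?F → skip
[2] flags=1000 EQ?F → skip
[3] flags=0010 → (cmp)
[4] flags=0010 LT?F → skip
[5] flags=0010 LE?F → skip
[6] flags=0010 VC?T → r4=0x5e

FIX = (r0, 0xdb)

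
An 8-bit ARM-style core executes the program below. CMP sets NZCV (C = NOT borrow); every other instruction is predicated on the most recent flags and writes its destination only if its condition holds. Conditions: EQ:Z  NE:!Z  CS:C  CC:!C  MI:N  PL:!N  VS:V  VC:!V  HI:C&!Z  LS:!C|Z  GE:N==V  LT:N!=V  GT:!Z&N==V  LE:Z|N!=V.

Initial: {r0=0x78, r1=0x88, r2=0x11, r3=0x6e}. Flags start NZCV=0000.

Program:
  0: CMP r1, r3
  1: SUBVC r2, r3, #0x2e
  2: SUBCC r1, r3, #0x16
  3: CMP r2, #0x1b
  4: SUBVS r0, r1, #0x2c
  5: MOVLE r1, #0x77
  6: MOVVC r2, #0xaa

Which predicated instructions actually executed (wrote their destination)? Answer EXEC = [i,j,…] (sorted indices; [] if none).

EXEC = [5,6]

[0] flags=0011 → (cmp)
[1] flags=0011 VC?F → skip
[2] flags=0011 CC?F → skip
[3] flags=1000 → (cmp)
[4] flags=1000 VS?F → skip
[5] flags=1000 LE?T → r1=0x77
[6] flags=1000 VC?T → r2=0xaa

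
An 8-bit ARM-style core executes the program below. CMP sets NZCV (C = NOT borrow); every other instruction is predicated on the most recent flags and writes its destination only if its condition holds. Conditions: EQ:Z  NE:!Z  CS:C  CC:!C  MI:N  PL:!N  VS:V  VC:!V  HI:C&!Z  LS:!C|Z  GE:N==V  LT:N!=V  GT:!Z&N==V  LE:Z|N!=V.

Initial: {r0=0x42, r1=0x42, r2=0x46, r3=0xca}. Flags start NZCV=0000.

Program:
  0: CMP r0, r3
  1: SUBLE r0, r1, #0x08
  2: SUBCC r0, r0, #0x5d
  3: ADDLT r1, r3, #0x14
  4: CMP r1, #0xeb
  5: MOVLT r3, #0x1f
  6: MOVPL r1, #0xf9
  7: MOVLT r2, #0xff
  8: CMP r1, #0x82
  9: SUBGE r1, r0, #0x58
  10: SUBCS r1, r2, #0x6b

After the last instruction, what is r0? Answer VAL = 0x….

[0] flags=0000 → (cmp)
[1] flags=0000 LE?F → skip
[2] flags=0000 CC?T → r0=0xe5
[3] flags=0000 LT?F → skip
[4] flags=0000 → (cmp)
[5] flags=0000 LT?F → skip
[6] flags=0000 PL?T → r1=0xf9
[7] flags=0000 LT?F → skip
[8] flags=0010 → (cmp)
[9] flags=0010 GE?T → r1=0x8d
[10] flags=0010 CS?T → r1=0xdb

VAL = 0xe5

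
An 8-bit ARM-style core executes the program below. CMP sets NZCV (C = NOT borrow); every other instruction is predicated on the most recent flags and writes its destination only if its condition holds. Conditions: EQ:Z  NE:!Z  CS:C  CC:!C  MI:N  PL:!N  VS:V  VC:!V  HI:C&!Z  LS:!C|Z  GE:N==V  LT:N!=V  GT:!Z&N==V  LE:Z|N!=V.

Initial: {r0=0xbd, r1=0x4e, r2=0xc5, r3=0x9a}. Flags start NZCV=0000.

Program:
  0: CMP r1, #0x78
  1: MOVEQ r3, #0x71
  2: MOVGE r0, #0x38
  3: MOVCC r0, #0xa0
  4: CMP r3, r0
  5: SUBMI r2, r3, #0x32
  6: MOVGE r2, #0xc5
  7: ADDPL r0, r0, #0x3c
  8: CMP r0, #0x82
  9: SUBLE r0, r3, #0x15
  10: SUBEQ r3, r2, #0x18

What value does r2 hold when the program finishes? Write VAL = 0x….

0: ✓ CMP  NZCV=1000
1: · MOVEQ
2: · MOVGE
3: ✓ MOVCC  r0←0xa0
4: ✓ CMP  NZCV=1000
5: ✓ SUBMI  r2←0x68
6: · MOVGE
7: · ADDPL
8: ✓ CMP  NZCV=0010
9: · SUBLE
10: · SUBEQ

VAL = 0x68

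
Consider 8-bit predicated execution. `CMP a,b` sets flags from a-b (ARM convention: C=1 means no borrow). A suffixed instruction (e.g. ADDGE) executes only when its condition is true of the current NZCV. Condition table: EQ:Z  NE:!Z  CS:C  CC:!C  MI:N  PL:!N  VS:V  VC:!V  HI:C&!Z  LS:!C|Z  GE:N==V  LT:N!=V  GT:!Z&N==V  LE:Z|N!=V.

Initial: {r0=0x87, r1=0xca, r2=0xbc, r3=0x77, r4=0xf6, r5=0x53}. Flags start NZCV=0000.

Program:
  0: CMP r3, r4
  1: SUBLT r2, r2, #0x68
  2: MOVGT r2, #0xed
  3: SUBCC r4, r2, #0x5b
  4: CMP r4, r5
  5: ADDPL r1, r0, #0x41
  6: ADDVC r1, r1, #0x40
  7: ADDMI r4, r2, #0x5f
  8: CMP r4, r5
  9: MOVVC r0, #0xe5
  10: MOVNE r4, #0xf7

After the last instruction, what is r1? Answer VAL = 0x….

VAL = 0xc8

[0] flags=1001 → (cmp)
[1] flags=1001 LT?F → skip
[2] flags=1001 GT?T → r2=0xed
[3] flags=1001 CC?T → r4=0x92
[4] flags=0011 → (cmp)
[5] flags=0011 PL?T → r1=0xc8
[6] flags=0011 VC?F → skip
[7] flags=0011 MI?F → skip
[8] flags=0011 → (cmp)
[9] flags=0011 VC?F → skip
[10] flags=0011 NE?T → r4=0xf7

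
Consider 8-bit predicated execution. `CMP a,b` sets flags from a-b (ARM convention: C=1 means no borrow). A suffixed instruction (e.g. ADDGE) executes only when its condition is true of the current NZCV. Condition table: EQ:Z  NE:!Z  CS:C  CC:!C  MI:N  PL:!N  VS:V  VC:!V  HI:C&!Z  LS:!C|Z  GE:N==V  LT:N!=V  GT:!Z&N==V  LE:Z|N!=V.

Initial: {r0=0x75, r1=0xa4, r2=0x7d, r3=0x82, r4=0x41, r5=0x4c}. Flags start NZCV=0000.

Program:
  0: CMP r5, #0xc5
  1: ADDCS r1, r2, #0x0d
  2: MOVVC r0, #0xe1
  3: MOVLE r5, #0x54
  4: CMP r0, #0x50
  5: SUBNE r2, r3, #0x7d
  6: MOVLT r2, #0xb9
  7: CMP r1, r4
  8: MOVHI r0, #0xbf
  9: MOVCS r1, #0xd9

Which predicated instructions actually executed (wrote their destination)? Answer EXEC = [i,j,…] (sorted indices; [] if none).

[0] flags=1001 → (cmp)
[1] flags=1001 CS?F → skip
[2] flags=1001 VC?F → skip
[3] flags=1001 LE?F → skip
[4] flags=0010 → (cmp)
[5] flags=0010 NE?T → r2=0x05
[6] flags=0010 LT?F → skip
[7] flags=0011 → (cmp)
[8] flags=0011 HI?T → r0=0xbf
[9] flags=0011 CS?T → r1=0xd9

EXEC = [5,8,9]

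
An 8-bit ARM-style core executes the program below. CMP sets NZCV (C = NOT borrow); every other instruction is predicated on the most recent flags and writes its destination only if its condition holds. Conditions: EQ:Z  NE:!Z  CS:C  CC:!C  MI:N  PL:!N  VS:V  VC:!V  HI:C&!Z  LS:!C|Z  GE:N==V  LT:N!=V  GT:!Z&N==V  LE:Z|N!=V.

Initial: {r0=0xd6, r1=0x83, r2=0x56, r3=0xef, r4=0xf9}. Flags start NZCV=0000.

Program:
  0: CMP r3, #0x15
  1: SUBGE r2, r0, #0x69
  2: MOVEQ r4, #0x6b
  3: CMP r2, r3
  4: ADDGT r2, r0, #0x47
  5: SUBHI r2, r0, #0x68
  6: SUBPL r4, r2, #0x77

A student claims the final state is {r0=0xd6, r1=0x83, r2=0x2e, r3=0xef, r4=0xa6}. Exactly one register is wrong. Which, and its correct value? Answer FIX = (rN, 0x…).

FIX = (r2, 0x1d)

[0] flags=1010 → (cmp)
[1] flags=1010 GE?F → skip
[2] flags=1010 EQ?F → skip
[3] flags=0000 → (cmp)
[4] flags=0000 GT?T → r2=0x1d
[5] flags=0000 HI?F → skip
[6] flags=0000 PL?T → r4=0xa6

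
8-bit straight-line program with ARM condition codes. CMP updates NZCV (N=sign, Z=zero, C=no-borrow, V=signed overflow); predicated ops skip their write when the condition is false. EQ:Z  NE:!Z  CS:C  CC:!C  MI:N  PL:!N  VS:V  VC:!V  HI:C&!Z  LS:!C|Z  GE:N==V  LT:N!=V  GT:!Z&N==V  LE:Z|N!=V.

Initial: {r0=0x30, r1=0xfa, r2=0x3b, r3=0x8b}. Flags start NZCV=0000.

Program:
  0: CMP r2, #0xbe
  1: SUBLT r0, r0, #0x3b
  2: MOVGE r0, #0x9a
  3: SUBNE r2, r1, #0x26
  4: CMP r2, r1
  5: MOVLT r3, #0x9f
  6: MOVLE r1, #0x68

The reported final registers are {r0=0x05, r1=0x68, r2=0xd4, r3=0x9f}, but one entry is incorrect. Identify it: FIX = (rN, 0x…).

0: ✓ CMP  NZCV=0000
1: · SUBLT
2: ✓ MOVGE  r0←0x9a
3: ✓ SUBNE  r2←0xd4
4: ✓ CMP  NZCV=1000
5: ✓ MOVLT  r3←0x9f
6: ✓ MOVLE  r1←0x68

FIX = (r0, 0x9a)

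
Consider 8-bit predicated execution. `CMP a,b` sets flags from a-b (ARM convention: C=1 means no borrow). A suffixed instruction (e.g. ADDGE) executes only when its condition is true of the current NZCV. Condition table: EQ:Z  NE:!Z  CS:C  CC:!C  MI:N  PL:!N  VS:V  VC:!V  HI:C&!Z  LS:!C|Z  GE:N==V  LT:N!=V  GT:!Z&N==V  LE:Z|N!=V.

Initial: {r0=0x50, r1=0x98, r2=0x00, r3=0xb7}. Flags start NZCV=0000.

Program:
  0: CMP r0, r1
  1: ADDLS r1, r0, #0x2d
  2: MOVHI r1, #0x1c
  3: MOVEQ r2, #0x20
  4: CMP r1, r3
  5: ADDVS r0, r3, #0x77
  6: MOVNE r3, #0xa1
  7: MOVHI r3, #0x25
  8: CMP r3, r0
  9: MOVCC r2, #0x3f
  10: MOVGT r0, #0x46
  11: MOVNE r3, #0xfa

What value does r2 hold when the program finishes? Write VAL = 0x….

0: ✓ CMP  NZCV=1001
1: ✓ ADDLS  r1←0x7d
2: · MOVHI
3: · MOVEQ
4: ✓ CMP  NZCV=1001
5: ✓ ADDVS  r0←0x2e
6: ✓ MOVNE  r3←0xa1
7: · MOVHI
8: ✓ CMP  NZCV=0011
9: · MOVCC
10: · MOVGT
11: ✓ MOVNE  r3←0xfa

VAL = 0x00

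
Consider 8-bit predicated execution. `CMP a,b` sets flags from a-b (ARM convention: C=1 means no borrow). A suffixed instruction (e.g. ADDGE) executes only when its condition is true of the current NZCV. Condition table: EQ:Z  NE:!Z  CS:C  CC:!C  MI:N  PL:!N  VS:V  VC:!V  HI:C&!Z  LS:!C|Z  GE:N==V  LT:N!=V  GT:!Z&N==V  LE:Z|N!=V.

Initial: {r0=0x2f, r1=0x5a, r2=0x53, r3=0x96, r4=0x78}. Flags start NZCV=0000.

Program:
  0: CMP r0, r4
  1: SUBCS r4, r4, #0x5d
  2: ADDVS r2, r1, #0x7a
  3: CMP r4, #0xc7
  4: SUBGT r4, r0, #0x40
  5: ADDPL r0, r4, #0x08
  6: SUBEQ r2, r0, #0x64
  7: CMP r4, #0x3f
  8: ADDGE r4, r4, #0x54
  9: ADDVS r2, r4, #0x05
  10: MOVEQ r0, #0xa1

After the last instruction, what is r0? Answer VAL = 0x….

VAL = 0x2f

0: ✓ CMP  NZCV=1000
1: · SUBCS
2: · ADDVS
3: ✓ CMP  NZCV=1001
4: ✓ SUBGT  r4←0xef
5: · ADDPL
6: · SUBEQ
7: ✓ CMP  NZCV=1010
8: · ADDGE
9: · ADDVS
10: · MOVEQ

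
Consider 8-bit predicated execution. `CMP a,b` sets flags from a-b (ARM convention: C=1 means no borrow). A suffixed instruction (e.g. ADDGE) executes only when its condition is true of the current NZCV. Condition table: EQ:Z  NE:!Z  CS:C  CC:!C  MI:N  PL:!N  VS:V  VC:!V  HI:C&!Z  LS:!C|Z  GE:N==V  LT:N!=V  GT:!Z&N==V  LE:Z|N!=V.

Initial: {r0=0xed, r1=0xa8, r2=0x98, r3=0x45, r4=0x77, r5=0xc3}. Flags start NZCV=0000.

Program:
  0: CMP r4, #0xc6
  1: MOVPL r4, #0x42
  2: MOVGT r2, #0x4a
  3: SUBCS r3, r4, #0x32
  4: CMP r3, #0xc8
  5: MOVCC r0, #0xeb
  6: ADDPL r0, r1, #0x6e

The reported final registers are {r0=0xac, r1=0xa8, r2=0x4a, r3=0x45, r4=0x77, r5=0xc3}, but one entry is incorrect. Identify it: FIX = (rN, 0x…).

0: ✓ CMP  NZCV=1001
1: · MOVPL
2: ✓ MOVGT  r2←0x4a
3: · SUBCS
4: ✓ CMP  NZCV=0000
5: ✓ MOVCC  r0←0xeb
6: ✓ ADDPL  r0←0x16

FIX = (r0, 0x16)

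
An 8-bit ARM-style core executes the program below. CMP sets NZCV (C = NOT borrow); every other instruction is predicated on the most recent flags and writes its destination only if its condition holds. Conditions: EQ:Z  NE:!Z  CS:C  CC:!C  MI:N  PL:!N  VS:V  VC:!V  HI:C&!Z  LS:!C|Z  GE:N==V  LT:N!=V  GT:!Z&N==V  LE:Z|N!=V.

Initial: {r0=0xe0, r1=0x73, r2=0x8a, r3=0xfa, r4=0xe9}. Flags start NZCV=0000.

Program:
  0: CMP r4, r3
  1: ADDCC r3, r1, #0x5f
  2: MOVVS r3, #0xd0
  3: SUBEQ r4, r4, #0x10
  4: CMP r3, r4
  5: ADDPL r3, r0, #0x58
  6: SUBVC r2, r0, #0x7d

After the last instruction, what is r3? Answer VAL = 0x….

VAL = 0xd2

[0] flags=1000 → (cmp)
[1] flags=1000 CC?T → r3=0xd2
[2] flags=1000 VS?F → skip
[3] flags=1000 EQ?F → skip
[4] flags=1000 → (cmp)
[5] flags=1000 PL?F → skip
[6] flags=1000 VC?T → r2=0x63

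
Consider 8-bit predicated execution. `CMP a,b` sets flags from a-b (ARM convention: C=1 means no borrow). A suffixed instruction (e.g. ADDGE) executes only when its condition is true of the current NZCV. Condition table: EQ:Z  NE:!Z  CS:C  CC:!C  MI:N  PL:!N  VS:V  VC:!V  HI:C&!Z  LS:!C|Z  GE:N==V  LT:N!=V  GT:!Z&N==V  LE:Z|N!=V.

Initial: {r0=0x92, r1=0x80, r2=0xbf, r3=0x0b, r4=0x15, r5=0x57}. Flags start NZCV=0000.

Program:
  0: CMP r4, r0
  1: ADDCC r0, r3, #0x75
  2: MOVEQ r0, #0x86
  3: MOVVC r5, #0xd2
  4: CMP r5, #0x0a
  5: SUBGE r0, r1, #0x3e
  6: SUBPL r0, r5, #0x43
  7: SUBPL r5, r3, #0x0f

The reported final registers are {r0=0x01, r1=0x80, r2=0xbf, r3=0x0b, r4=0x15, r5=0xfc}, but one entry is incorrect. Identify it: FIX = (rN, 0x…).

0: ✓ CMP  NZCV=1001
1: ✓ ADDCC  r0←0x80
2: · MOVEQ
3: · MOVVC
4: ✓ CMP  NZCV=0010
5: ✓ SUBGE  r0←0x42
6: ✓ SUBPL  r0←0x14
7: ✓ SUBPL  r5←0xfc

FIX = (r0, 0x14)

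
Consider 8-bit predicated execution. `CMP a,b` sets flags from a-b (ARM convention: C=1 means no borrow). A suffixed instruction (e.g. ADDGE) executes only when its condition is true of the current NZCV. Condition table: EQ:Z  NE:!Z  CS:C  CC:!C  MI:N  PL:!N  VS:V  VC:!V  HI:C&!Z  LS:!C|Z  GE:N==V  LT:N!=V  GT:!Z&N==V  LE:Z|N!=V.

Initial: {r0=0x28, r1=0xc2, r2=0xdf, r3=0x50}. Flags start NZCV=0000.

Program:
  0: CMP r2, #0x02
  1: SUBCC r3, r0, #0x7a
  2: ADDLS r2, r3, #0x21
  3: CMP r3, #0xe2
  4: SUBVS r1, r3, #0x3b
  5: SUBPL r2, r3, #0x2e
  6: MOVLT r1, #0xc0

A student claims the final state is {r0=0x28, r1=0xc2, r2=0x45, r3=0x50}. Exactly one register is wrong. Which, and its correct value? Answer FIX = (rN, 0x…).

[0] flags=1010 → (cmp)
[1] flags=1010 CC?F → skip
[2] flags=1010 LS?F → skip
[3] flags=0000 → (cmp)
[4] flags=0000 VS?F → skip
[5] flags=0000 PL?T → r2=0x22
[6] flags=0000 LT?F → skip

FIX = (r2, 0x22)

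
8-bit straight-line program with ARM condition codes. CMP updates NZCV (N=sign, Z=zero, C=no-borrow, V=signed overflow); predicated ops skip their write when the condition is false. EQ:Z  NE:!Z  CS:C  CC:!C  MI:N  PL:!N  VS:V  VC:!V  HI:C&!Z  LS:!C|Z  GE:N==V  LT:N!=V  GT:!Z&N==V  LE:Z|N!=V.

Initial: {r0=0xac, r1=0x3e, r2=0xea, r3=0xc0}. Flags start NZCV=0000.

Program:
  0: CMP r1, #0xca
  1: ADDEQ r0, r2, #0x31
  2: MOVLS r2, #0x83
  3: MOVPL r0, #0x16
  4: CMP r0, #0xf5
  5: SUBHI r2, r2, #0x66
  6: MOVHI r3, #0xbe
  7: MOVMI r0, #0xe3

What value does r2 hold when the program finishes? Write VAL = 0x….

0: ✓ CMP  NZCV=0000
1: · ADDEQ
2: ✓ MOVLS  r2←0x83
3: ✓ MOVPL  r0←0x16
4: ✓ CMP  NZCV=0000
5: · SUBHI
6: · MOVHI
7: · MOVMI

VAL = 0x83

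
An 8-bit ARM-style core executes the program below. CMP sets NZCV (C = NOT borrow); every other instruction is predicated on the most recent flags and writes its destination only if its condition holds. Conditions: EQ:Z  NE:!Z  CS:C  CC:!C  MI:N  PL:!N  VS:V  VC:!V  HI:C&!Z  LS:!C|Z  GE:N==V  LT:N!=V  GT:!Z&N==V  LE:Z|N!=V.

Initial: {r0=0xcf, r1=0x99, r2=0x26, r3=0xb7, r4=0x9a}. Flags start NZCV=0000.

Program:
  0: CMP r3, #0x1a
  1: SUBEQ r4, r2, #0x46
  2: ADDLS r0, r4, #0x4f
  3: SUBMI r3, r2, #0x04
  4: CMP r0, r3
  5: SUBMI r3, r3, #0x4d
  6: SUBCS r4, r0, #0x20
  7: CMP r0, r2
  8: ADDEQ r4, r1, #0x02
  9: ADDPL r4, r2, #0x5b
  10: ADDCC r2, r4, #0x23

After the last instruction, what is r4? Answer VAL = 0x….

VAL = 0xaf

0: ✓ CMP  NZCV=1010
1: · SUBEQ
2: · ADDLS
3: ✓ SUBMI  r3←0x22
4: ✓ CMP  NZCV=1010
5: ✓ SUBMI  r3←0xd5
6: ✓ SUBCS  r4←0xaf
7: ✓ CMP  NZCV=1010
8: · ADDEQ
9: · ADDPL
10: · ADDCC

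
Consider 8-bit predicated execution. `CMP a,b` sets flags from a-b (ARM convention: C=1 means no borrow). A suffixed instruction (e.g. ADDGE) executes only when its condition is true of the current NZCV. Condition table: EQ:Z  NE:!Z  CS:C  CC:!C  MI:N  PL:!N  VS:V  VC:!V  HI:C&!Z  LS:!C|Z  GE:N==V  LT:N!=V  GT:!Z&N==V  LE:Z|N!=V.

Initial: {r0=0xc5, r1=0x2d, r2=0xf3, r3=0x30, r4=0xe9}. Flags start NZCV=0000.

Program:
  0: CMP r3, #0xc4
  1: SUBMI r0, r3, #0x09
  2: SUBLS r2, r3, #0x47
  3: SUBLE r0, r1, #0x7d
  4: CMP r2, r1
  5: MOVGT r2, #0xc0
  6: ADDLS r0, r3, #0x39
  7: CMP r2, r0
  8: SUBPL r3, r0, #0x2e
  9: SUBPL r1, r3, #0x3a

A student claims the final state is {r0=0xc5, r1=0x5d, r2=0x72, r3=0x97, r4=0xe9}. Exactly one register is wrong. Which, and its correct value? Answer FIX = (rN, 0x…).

0: ✓ CMP  NZCV=0000
1: · SUBMI
2: ✓ SUBLS  r2←0xe9
3: · SUBLE
4: ✓ CMP  NZCV=1010
5: · MOVGT
6: · ADDLS
7: ✓ CMP  NZCV=0010
8: ✓ SUBPL  r3←0x97
9: ✓ SUBPL  r1←0x5d

FIX = (r2, 0xe9)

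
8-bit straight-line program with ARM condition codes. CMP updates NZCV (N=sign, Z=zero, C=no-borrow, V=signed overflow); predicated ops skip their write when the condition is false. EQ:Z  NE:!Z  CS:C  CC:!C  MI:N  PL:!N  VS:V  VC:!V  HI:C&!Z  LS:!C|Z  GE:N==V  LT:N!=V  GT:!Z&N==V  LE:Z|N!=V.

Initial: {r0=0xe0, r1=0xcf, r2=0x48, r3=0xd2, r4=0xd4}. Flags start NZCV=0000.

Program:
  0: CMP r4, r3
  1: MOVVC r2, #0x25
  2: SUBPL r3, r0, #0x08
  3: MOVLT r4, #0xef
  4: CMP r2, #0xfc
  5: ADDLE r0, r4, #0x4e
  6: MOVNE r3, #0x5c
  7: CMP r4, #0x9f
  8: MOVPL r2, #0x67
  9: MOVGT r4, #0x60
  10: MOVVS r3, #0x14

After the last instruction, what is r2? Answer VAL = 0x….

VAL = 0x67

[0] flags=0010 → (cmp)
[1] flags=0010 VC?T → r2=0x25
[2] flags=0010 PL?T → r3=0xd8
[3] flags=0010 LT?F → skip
[4] flags=0000 → (cmp)
[5] flags=0000 LE?F → skip
[6] flags=0000 NE?T → r3=0x5c
[7] flags=0010 → (cmp)
[8] flags=0010 PL?T → r2=0x67
[9] flags=0010 GT?T → r4=0x60
[10] flags=0010 VS?F → skip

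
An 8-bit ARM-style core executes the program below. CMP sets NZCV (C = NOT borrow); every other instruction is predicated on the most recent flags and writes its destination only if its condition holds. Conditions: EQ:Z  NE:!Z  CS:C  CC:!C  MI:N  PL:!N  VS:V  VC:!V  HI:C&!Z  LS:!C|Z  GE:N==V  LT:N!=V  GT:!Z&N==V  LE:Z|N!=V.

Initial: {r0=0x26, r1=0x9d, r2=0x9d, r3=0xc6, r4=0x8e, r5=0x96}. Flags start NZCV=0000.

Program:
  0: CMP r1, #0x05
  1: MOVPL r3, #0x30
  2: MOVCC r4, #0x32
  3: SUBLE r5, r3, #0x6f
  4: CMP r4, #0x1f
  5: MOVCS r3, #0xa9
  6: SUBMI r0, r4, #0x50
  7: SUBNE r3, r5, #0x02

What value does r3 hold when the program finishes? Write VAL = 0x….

[0] flags=1010 → (cmp)
[1] flags=1010 PL?F → skip
[2] flags=1010 CC?F → skip
[3] flags=1010 LE?T → r5=0x57
[4] flags=0011 → (cmp)
[5] flags=0011 CS?T → r3=0xa9
[6] flags=0011 MI?F → skip
[7] flags=0011 NE?T → r3=0x55

VAL = 0x55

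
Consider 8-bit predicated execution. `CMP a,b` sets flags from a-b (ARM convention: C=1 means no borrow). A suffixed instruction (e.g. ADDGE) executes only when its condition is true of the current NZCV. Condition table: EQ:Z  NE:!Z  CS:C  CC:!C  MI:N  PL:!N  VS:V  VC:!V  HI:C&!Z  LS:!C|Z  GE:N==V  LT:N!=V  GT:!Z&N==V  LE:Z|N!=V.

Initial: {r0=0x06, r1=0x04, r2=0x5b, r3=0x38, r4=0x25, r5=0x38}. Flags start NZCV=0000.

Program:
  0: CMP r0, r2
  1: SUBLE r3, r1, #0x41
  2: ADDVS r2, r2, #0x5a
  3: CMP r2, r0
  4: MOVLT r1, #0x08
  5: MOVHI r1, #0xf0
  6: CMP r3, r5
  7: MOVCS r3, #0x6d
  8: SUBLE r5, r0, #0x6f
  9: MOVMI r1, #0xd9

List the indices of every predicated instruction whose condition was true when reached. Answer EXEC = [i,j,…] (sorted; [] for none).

EXEC = [1,5,7,8,9]

[0] flags=1000 → (cmp)
[1] flags=1000 LE?T → r3=0xc3
[2] flags=1000 VS?F → skip
[3] flags=0010 → (cmp)
[4] flags=0010 LT?F → skip
[5] flags=0010 HI?T → r1=0xf0
[6] flags=1010 → (cmp)
[7] flags=1010 CS?T → r3=0x6d
[8] flags=1010 LE?T → r5=0x97
[9] flags=1010 MI?T → r1=0xd9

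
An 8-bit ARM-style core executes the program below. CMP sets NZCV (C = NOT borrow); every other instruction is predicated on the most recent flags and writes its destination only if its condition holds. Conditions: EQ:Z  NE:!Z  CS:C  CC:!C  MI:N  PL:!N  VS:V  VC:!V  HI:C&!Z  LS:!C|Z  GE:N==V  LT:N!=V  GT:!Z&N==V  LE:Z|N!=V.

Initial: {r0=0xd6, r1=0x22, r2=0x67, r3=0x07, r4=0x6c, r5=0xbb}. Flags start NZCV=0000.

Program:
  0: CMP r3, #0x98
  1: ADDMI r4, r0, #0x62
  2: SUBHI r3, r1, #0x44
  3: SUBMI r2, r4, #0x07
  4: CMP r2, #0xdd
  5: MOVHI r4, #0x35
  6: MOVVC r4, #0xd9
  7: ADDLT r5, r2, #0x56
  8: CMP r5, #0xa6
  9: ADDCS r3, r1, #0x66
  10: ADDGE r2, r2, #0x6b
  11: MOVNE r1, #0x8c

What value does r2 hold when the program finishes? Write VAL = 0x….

0: ✓ CMP  NZCV=0000
1: · ADDMI
2: · SUBHI
3: · SUBMI
4: ✓ CMP  NZCV=1001
5: · MOVHI
6: · MOVVC
7: · ADDLT
8: ✓ CMP  NZCV=0010
9: ✓ ADDCS  r3←0x88
10: ✓ ADDGE  r2←0xd2
11: ✓ MOVNE  r1←0x8c

VAL = 0xd2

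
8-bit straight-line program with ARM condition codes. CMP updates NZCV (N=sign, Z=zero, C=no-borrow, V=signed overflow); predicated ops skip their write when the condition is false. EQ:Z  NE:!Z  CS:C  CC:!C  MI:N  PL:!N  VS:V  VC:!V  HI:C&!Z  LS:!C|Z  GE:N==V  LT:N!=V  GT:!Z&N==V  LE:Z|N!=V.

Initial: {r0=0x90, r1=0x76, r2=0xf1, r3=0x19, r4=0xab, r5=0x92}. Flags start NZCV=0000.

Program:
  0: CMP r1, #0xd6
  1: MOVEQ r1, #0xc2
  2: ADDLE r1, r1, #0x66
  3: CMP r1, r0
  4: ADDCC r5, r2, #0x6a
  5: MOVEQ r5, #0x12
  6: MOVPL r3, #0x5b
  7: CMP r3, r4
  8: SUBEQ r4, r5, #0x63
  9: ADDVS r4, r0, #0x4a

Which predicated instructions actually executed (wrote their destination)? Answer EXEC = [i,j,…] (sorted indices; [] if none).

0: ✓ CMP  NZCV=1001
1: · MOVEQ
2: · ADDLE
3: ✓ CMP  NZCV=1001
4: ✓ ADDCC  r5←0x5b
5: · MOVEQ
6: · MOVPL
7: ✓ CMP  NZCV=0000
8: · SUBEQ
9: · ADDVS

EXEC = [4]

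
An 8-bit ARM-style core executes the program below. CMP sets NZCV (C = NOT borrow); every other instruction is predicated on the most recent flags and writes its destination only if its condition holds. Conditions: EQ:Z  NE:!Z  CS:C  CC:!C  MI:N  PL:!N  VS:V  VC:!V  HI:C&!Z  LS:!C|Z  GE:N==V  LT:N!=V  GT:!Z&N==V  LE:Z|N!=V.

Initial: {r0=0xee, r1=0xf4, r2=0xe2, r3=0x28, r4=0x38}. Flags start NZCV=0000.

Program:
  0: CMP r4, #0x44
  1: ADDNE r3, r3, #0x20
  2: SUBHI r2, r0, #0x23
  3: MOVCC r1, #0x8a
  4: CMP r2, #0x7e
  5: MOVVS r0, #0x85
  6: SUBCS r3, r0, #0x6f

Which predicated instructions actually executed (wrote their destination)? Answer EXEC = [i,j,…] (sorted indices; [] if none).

0: ✓ CMP  NZCV=1000
1: ✓ ADDNE  r3←0x48
2: · SUBHI
3: ✓ MOVCC  r1←0x8a
4: ✓ CMP  NZCV=0011
5: ✓ MOVVS  r0←0x85
6: ✓ SUBCS  r3←0x16

EXEC = [1,3,5,6]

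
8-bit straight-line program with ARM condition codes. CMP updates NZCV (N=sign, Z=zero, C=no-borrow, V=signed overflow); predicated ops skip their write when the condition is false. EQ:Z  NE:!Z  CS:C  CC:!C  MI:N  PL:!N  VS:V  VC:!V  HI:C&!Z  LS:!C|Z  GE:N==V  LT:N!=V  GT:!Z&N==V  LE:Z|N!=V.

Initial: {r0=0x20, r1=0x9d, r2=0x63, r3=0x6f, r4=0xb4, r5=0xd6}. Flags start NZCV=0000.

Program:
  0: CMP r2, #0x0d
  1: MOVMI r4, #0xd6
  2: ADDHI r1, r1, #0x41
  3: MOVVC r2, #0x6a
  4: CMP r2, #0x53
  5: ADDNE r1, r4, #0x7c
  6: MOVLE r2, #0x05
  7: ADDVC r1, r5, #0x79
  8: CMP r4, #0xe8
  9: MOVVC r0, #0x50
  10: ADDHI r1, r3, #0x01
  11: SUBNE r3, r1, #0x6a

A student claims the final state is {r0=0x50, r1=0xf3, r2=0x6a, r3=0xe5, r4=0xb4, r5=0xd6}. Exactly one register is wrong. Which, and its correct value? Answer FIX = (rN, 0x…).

FIX = (r1, 0x4f)

0: ✓ CMP  NZCV=0010
1: · MOVMI
2: ✓ ADDHI  r1←0xde
3: ✓ MOVVC  r2←0x6a
4: ✓ CMP  NZCV=0010
5: ✓ ADDNE  r1←0x30
6: · MOVLE
7: ✓ ADDVC  r1←0x4f
8: ✓ CMP  NZCV=1000
9: ✓ MOVVC  r0←0x50
10: · ADDHI
11: ✓ SUBNE  r3←0xe5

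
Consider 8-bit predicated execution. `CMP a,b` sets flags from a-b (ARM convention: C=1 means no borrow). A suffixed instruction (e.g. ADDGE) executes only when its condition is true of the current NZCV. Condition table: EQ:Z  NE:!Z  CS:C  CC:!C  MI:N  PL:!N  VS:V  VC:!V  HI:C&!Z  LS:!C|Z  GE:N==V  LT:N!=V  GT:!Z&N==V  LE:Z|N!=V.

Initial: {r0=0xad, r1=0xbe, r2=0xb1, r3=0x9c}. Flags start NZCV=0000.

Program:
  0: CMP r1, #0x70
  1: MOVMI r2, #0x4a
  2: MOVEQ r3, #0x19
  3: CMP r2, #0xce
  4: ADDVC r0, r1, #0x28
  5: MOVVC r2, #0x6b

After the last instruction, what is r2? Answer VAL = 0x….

VAL = 0x6b

0: ✓ CMP  NZCV=0011
1: · MOVMI
2: · MOVEQ
3: ✓ CMP  NZCV=1000
4: ✓ ADDVC  r0←0xe6
5: ✓ MOVVC  r2←0x6b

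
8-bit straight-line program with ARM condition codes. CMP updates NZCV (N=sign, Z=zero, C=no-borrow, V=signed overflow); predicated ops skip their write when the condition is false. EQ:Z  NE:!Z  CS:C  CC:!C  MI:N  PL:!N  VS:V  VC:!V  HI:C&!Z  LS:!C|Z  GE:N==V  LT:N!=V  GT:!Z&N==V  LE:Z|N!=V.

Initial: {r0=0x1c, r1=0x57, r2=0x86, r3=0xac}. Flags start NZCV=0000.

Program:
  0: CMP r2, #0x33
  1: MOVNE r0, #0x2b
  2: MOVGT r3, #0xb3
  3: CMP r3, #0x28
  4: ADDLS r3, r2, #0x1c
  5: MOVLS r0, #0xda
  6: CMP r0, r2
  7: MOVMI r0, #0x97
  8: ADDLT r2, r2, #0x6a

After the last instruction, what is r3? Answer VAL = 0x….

[0] flags=0011 → (cmp)
[1] flags=0011 NE?T → r0=0x2b
[2] flags=0011 GT?F → skip
[3] flags=1010 → (cmp)
[4] flags=1010 LS?F → skip
[5] flags=1010 LS?F → skip
[6] flags=1001 → (cmp)
[7] flags=1001 MI?T → r0=0x97
[8] flags=1001 LT?F → skip

VAL = 0xac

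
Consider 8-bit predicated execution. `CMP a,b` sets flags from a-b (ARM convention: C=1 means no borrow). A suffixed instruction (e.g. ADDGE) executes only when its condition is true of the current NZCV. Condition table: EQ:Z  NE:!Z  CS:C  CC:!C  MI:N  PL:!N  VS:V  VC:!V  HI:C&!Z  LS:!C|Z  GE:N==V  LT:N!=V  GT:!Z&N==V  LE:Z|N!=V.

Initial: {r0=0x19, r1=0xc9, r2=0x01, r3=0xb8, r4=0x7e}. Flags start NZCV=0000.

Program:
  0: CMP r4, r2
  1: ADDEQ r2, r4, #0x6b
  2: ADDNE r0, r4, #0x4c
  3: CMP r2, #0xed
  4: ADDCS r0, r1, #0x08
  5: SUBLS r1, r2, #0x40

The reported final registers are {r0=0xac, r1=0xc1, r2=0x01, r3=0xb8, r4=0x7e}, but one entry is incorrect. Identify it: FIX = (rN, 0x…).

[0] flags=0010 → (cmp)
[1] flags=0010 EQ?F → skip
[2] flags=0010 NE?T → r0=0xca
[3] flags=0000 → (cmp)
[4] flags=0000 CS?F → skip
[5] flags=0000 LS?T → r1=0xc1

FIX = (r0, 0xca)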